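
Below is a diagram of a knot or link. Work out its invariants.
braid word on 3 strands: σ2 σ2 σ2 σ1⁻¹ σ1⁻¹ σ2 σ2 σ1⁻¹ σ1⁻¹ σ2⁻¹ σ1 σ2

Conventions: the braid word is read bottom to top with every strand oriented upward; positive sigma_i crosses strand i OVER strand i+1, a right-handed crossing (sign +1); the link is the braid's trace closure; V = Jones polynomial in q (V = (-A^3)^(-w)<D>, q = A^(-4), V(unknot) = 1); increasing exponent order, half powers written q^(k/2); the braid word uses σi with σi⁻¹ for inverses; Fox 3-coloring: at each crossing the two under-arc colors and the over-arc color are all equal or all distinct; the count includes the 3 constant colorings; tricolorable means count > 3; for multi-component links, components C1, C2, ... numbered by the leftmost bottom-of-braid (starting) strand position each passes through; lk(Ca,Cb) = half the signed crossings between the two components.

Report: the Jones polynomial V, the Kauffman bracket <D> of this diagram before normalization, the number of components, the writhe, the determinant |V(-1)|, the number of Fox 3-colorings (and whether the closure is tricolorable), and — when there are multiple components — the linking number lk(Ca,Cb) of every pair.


Jones polynomial: V(q) = q^-3 - 3q^-2 + 6q^-1 - 9 + 12q - 12q^2 + 12q^3 - 10q^4 + 6q^5 - 3q^6 + q^7
<D> = A^-22 - 3A^-18 + 6A^-14 - 10A^-10 + 12A^-6 - 12A^-2 + 12A^2 - 9A^6 + 6A^10 - 3A^14 + A^18; writhe +2
components 1, writhe +2 (12 crossings)
3-colorings: 9 of 3^12, det 75 — tricolorable
note: w = +2 shifts under R1 moves; the (-A^3)^(-2) factor cancels that in V


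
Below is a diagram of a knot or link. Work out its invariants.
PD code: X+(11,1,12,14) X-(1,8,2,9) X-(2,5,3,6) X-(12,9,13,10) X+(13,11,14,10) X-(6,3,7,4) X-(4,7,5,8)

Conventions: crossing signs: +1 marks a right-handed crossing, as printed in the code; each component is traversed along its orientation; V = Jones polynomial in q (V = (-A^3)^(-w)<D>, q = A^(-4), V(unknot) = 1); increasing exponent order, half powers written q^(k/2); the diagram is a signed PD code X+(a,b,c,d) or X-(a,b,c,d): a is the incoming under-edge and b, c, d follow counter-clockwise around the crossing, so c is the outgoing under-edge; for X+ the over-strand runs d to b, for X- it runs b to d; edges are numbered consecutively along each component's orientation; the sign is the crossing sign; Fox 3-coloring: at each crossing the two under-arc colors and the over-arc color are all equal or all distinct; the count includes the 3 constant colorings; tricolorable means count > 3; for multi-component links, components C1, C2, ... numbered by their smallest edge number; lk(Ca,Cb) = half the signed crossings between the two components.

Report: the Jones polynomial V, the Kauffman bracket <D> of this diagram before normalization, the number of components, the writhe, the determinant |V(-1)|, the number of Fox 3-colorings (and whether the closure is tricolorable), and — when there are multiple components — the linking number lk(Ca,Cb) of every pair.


V(q) = -q^-4 + q^-3 + q^-1
bracket: -A^-5 - A^3 + A^7, w = -3
1 component, writhe -3, over 7 crossings
det 3, colorings 9 of 3^7 — tricolorable
observation: |V(-1)| = 3: so tricolorable, since 3 divides 3


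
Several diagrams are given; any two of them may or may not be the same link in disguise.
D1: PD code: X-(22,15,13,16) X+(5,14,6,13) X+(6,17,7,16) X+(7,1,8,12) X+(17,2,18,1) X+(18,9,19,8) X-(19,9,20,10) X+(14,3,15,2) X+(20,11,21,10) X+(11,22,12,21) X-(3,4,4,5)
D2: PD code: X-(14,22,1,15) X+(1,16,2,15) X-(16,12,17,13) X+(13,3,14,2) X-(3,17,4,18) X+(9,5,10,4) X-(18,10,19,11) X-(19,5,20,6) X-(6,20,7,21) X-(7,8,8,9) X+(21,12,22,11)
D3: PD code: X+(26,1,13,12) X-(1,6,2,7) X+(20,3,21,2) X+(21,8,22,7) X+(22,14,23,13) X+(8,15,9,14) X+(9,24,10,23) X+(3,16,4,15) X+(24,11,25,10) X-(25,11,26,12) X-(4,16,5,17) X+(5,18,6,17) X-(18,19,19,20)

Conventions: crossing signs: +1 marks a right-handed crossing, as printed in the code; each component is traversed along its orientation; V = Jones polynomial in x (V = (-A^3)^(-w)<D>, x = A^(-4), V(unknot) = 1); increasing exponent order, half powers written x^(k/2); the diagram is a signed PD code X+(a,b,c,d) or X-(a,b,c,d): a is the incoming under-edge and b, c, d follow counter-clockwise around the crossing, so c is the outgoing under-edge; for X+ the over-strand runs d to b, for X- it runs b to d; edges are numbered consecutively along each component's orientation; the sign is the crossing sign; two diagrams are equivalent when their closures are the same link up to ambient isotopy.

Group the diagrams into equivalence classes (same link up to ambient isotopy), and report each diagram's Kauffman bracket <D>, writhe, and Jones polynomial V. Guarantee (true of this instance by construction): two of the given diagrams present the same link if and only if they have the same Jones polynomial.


classes: {D1, D3} | {D2}
V(D1) = -x^(3/2) + x^(5/2) - 2x^(7/2) + 2x^(9/2) - 2x^(11/2) + x^(13/2) - x^(15/2)  [11 crossings, <D> = A^-15 - A^-11 + 2A^-7 - 2A^-3 + 2A - A^5 + A^9, w = +5]
V(D2) = -x^(-9/2) - x^(-5/2) + x^(-3/2) - x^(-1/2)  (w -3, c 11, <D> = A^-7 - A^-3 + A + A^9)
D3 (bracket A^-15 - A^-11 + 2A^-7 - 2A^-3 + 2A - A^5 + A^9; 13 crossings at w = +5): V = -x^(3/2) + x^(5/2) - 2x^(7/2) + 2x^(9/2) - 2x^(11/2) + x^(13/2) - x^(15/2)
note: V(x) takes 2 values over 3 diagrams, fixing the grouping


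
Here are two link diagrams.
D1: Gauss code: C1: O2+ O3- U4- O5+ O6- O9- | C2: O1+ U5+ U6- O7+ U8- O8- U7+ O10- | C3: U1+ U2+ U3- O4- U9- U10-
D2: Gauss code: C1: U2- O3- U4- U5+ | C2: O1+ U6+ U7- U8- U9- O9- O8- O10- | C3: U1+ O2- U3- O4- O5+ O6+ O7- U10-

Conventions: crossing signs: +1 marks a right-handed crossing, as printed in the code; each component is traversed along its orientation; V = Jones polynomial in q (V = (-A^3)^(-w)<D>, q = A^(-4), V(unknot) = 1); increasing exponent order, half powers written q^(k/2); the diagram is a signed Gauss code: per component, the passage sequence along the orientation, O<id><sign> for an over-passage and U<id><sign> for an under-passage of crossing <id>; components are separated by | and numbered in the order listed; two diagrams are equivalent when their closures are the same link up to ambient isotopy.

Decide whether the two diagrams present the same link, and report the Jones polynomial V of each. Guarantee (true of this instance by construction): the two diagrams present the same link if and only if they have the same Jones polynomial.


equivalent: yes
D1 (bracket A^-6 + A^-2 + A^2 + A^6; 10 crossings at w = -2): V = q^-3 + q^-2 + q^-1 + 1
V(D2) = q^-3 + q^-2 + q^-1 + 1  [10 crossings, <D> = A^-12 + A^-8 + A^-4 + 1, w = -4]
observation: all 2 diagrams share one V(q), hence one class


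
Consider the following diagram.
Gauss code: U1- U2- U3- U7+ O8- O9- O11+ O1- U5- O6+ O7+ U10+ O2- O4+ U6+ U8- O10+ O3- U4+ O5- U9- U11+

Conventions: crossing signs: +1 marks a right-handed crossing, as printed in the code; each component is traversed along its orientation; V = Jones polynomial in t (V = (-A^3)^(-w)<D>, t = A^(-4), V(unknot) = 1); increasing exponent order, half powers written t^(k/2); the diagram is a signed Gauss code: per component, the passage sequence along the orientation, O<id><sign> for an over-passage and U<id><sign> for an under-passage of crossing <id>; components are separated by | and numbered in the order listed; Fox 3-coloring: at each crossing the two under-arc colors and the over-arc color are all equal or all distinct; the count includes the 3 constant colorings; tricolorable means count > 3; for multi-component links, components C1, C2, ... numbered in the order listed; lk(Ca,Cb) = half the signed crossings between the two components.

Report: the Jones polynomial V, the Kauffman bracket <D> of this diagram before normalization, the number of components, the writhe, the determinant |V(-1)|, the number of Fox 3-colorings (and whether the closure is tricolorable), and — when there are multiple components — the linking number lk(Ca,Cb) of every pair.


V = -t^-3 + 2t^-2 - 2t^-1 + 3 - 2t + 2t^2 - t^3
<D> = A^-15 - 2A^-11 + 2A^-7 - 3A^-3 + 2A - 2A^5 + A^9 (w = -1)
1 component over 11 crossings, w = -1
3 Fox colorings among 3^11, |V(-1)| = 13: not tricolorable
why: |V(-1)| = 13: so not tricolorable, since 3 does not divide 13


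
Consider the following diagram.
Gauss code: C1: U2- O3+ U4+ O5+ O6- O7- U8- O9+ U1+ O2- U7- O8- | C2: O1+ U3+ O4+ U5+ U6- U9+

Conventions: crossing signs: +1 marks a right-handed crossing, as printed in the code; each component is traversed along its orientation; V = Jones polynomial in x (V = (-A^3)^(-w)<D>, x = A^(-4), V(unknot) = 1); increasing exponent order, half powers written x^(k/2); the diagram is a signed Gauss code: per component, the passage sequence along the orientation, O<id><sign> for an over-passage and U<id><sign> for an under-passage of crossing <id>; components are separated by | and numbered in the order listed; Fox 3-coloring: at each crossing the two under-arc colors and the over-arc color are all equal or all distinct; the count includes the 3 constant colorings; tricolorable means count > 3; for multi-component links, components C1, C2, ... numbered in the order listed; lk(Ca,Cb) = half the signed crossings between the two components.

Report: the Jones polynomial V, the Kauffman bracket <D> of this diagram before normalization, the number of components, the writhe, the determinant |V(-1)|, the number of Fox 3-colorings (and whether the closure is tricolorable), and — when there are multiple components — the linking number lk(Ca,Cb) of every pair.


V = x^(-5/2) - 2x^(-3/2) + 3x^(-1/2) - 4x^(1/2) + 3x^(3/2) - 4x^(5/2) + 2x^(7/2) - x^(9/2)
<D> = A^-15 - 2A^-11 + 4A^-7 - 3A^-3 + 4A - 3A^5 + 2A^9 - A^13 (w = +1)
2 components over 9 crossings, w = +1
lk(C1,C2): +2
3 Fox colorings among 3^9, |V(-1)| = 20: not tricolorable
why: w = +1 shifts under R1 moves; the (-A^3)^(-1) factor cancels that in V


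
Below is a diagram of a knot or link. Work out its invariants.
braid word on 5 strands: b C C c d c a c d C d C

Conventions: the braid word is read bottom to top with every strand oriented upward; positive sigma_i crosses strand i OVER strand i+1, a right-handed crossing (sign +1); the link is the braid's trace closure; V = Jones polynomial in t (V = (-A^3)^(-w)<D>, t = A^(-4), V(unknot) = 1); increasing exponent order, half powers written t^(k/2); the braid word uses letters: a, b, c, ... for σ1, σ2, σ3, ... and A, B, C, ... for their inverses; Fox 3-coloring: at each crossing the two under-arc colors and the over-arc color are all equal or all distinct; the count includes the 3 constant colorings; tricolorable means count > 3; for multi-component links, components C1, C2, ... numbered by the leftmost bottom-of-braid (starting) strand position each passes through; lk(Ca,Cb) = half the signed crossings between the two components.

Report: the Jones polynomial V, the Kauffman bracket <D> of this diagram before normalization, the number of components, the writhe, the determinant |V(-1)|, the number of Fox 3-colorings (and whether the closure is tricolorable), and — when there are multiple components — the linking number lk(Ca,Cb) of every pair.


V = -t^-1 + 2 - t + 2t^2 - t^3 + t^4 - t^5
<D> = -A^-8 + A^-4 - 1 + 2A^4 - A^8 + 2A^12 - A^16 (w = +4)
1 component over 12 crossings, w = +4
9 Fox colorings among 3^12, |V(-1)| = 9: tricolorable
why: det 9 = |V(-1)|; divisible by 3, so tricolorable


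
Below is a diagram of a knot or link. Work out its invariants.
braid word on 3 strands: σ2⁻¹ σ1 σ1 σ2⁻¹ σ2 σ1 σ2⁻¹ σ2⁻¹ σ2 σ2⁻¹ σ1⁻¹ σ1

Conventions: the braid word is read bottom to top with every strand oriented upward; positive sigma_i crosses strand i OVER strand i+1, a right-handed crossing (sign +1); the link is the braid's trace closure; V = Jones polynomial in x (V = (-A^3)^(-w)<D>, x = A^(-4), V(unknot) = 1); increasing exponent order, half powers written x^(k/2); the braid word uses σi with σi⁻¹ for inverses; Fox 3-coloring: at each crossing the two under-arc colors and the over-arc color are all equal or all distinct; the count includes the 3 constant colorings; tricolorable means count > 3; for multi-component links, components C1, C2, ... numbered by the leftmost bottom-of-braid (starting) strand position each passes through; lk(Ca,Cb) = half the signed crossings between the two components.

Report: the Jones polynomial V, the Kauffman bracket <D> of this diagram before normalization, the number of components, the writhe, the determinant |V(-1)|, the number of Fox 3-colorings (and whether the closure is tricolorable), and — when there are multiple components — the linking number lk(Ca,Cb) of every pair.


Jones polynomial: V(x) = -x^-3 + x^-2 - x^-1 + 3 - x + x^2 - x^3
<D> = -A^-12 + A^-8 - A^-4 + 3 - A^4 + A^8 - A^12; writhe 0
components 1, writhe 0 (12 crossings)
3-colorings: 27 of 3^12, det 9 — tricolorable
note: w = 0 (over 12 crossings) is diagram-only; (-A^3)^(0) removes it from V


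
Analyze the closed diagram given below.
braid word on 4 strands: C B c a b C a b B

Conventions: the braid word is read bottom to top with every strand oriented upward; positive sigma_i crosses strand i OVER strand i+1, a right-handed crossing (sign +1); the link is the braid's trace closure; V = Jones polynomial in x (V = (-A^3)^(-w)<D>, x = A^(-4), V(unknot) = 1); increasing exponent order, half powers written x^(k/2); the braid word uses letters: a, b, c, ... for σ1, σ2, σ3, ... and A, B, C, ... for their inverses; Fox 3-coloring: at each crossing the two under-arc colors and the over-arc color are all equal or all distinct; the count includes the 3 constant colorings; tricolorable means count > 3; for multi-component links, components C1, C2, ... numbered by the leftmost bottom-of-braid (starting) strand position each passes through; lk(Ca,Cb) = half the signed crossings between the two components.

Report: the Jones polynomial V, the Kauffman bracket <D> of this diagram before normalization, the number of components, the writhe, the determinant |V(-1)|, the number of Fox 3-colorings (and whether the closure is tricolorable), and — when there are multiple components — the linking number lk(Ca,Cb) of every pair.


V(x) = x^-2 - x^-1 + 1 - x + x^2
bracket: -A^-5 + A^-1 - A^3 + A^7 - A^11, w = +1
1 component, writhe +1, over 9 crossings
det 5, colorings 3 of 3^9 — not tricolorable
observation: the span of V is 4, forcing >= 4 crossings in any diagram


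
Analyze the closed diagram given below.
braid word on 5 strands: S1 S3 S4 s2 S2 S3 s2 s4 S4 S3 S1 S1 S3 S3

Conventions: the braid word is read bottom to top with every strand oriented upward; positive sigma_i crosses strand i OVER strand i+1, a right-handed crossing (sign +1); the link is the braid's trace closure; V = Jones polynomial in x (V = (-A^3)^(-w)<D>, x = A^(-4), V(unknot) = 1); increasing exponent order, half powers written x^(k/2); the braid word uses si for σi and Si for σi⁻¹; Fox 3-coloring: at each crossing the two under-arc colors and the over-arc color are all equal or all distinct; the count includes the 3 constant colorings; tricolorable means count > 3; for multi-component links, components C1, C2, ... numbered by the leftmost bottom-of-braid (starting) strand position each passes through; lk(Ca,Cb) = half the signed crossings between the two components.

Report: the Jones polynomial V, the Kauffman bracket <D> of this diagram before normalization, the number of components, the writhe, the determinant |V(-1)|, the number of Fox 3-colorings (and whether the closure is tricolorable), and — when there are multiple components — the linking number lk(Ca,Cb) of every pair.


Jones polynomial: V(x) = x^-11 - 2x^-10 + 2x^-9 - 3x^-8 + 2x^-7 - 2x^-6 + 2x^-5 + x^-3
<D> = A^-12 + 2A^-4 - 2 + 2A^4 - 3A^8 + 2A^12 - 2A^16 + A^20; writhe -8
components 1, writhe -8 (14 crossings)
3-colorings: 9 of 3^14, det 15 — tricolorable
note: the word shrinks to σ1⁻¹ σ3⁻¹ σ4⁻¹ σ3⁻¹ σ2 σ3⁻¹ σ1⁻¹ σ1⁻¹ σ3⁻¹ σ3⁻¹ after cancelling


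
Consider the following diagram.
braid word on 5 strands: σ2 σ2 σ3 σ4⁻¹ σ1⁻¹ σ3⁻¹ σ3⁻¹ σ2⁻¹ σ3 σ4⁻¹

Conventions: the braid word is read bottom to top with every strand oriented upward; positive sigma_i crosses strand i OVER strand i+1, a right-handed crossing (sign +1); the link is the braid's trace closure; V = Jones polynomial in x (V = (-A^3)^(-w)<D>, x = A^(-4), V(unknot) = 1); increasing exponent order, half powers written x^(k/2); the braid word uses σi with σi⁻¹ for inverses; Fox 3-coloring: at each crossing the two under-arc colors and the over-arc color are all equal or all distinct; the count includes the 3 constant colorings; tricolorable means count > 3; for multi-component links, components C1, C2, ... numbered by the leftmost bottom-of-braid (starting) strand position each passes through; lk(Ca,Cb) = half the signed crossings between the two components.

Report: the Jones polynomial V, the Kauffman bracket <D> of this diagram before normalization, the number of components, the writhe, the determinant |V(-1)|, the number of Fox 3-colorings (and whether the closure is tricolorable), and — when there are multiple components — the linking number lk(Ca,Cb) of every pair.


V(x) = x^-4 - x^-3 + x^-2 - 2x^-1 + 2 - x + x^2
bracket: A^-14 - A^-10 + 2A^-6 - 2A^-2 + A^2 - A^6 + A^10, w = -2
1 component, writhe -2, over 10 crossings
det 9, colorings 9 of 3^10 — tricolorable
observation: |V(-1)| = 9: so tricolorable, since 3 divides 9


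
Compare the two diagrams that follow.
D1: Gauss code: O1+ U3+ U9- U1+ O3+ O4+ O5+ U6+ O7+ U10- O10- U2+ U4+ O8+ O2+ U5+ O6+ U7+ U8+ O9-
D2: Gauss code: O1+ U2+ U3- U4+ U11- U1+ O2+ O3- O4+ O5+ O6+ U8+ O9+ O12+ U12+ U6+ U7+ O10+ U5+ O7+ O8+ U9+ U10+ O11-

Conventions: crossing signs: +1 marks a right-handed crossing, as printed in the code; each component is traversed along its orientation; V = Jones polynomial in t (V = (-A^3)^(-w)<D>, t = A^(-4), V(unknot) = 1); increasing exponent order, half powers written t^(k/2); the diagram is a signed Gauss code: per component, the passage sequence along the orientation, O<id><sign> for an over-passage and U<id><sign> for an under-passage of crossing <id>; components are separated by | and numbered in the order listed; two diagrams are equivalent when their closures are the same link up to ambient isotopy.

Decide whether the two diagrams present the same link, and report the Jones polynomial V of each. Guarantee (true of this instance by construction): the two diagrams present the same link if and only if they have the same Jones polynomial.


equivalent: yes
V(D1) = t^2 + t^4 - t^5 + t^6 - t^7  (w +6, c 10, <D> = -A^-10 + A^-6 - A^-2 + A^2 + A^10)
V(D2) = t^2 + t^4 - t^5 + t^6 - t^7  [12 crossings, <D> = -A^-4 + 1 - A^4 + A^8 + A^16, w = +8]
key observation: Reidemeister moves carry D1 (10 crossings) to D2 (12)


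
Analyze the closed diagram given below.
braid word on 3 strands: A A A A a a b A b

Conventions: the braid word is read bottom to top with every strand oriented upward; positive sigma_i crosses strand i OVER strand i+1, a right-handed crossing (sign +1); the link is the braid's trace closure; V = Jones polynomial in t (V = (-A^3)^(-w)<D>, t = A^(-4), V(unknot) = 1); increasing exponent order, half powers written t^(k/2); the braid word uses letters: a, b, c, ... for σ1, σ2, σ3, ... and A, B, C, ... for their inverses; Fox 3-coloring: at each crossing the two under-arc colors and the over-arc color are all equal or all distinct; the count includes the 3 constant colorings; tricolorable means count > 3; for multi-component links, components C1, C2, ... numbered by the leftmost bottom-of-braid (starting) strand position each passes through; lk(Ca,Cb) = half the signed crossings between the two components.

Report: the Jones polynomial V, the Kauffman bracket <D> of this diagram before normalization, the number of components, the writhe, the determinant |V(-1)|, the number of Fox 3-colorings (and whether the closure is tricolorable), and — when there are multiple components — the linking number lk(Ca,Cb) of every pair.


Jones polynomial: V(t) = t^(-7/2) - 2t^(-5/2) + t^(-3/2) - 2t^(-1/2) + t^(1/2) - t^(3/2)
<D> = A^-9 - A^-5 + 2A^-1 - A^3 + 2A^7 - A^11; writhe -1
components 2, writhe -1 (9 crossings)
linking number lk(C1,C2) = 0
3-colorings: 3 of 3^9, det 8 — not tricolorable
note: w = -1 (over 9 crossings) is diagram-only; (-A^3)^(1) removes it from V


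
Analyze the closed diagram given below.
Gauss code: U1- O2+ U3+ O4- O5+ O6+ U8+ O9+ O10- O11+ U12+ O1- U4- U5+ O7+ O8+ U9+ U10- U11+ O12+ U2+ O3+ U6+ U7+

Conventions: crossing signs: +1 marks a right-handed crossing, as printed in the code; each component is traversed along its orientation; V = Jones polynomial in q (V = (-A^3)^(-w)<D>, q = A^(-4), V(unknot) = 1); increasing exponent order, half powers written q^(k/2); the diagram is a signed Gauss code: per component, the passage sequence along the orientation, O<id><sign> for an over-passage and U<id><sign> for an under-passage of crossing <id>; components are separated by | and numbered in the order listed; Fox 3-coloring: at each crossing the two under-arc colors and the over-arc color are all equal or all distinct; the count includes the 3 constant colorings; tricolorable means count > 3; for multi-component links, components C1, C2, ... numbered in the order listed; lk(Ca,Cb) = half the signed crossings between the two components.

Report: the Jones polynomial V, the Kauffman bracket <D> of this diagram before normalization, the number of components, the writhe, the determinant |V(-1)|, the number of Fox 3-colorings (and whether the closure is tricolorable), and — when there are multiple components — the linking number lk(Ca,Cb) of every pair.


V(q) = q^2 + 2q^4 - 2q^5 + q^6 - 2q^7 + q^8
bracket: A^-14 - 2A^-10 + A^-6 - 2A^-2 + 2A^2 + A^10, w = +6
1 component, writhe +6, over 12 crossings
det 9, colorings 27 of 3^12 — tricolorable
observation: w = +6 shifts under R1 moves; the (-A^3)^(-6) factor cancels that in V


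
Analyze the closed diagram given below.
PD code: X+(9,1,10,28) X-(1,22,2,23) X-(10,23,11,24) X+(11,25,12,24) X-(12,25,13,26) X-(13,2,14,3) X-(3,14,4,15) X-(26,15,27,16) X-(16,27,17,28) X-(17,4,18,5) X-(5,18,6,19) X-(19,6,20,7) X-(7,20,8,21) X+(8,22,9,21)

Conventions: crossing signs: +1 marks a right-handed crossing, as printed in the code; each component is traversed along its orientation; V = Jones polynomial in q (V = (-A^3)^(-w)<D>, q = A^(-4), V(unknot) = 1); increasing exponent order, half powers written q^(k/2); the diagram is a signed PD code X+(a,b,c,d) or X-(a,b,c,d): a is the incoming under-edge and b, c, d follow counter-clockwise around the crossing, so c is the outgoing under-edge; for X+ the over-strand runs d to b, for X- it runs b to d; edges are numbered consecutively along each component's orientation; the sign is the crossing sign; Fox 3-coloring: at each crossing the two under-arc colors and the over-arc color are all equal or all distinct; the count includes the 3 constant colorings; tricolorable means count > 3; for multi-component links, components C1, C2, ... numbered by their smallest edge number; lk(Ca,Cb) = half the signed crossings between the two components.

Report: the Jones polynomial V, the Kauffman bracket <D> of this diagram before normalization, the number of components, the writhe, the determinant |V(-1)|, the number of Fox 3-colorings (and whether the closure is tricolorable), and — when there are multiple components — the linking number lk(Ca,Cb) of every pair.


Jones polynomial: V(q) = -q^-10 + q^-9 - q^-8 + q^-7 - q^-6 + q^-5 + q^-3
<D> = A^-12 + A^-4 - 1 + A^4 - A^8 + A^12 - A^16; writhe -8
components 1, writhe -8 (14 crossings)
3-colorings: 3 of 3^14, det 7 — not tricolorable
note: w = -8 shifts under R1 moves; the (-A^3)^(8) factor cancels that in V


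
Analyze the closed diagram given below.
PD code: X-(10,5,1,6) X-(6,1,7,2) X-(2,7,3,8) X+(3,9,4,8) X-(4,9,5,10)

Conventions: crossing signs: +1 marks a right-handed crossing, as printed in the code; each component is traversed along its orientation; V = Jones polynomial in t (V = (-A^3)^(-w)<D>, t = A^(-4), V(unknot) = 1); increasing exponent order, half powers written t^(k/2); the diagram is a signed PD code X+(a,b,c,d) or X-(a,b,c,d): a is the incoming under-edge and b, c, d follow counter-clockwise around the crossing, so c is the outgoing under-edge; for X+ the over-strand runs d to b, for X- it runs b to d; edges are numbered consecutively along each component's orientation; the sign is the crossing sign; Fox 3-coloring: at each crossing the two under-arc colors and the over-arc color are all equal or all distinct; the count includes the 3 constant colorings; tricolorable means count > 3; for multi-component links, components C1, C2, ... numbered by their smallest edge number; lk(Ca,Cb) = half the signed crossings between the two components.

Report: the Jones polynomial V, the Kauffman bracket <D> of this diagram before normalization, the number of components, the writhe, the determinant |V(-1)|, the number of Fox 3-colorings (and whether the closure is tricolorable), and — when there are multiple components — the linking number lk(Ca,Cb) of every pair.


V(t) = -t^-4 + t^-3 + t^-1
bracket: -A^-5 - A^3 + A^7, w = -3
1 component, writhe -3, over 5 crossings
det 3, colorings 9 of 3^5 — tricolorable
observation: the span of V is 3, forcing >= 3 crossings in any diagram


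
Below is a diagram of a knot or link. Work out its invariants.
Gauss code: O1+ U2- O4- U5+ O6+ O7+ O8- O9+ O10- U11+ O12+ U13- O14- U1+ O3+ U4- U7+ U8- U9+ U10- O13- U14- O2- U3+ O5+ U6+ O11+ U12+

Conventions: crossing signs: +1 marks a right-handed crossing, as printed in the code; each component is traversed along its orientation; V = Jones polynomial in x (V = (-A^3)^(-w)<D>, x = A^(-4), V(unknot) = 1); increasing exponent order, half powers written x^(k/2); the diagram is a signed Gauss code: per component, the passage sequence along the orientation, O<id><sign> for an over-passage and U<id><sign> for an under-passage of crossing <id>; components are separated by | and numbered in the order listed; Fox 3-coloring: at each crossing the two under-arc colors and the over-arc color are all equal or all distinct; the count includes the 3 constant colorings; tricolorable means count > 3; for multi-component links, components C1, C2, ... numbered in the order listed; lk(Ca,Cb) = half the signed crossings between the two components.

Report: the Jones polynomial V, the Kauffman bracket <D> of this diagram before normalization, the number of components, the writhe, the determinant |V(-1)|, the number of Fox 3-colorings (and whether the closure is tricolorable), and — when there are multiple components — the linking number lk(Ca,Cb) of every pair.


V(x) = x^-3 - 3x^-2 + 5x^-1 - 7 + 10x - 10x^2 + 10x^3 - 8x^4 + 5x^5 - 3x^6 + x^7
bracket: A^-22 - 3A^-18 + 5A^-14 - 8A^-10 + 10A^-6 - 10A^-2 + 10A^2 - 7A^6 + 5A^10 - 3A^14 + A^18, w = +2
1 component, writhe +2, over 14 crossings
det 63, colorings 9 of 3^14 — tricolorable
observation: |V(-1)| = 63: so tricolorable, since 3 divides 63


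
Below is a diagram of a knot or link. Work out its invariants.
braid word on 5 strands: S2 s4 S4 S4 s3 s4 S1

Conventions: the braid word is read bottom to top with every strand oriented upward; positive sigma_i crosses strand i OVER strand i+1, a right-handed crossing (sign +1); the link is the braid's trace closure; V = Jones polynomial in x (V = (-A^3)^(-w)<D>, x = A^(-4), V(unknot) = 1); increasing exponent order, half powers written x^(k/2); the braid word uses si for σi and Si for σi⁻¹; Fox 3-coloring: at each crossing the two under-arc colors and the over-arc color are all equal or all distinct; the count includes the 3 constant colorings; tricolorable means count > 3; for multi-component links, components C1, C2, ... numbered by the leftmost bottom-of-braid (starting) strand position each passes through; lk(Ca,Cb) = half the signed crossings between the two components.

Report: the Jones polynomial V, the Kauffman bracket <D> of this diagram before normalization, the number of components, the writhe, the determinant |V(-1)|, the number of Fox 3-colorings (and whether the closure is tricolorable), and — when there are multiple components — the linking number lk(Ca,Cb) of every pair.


V(x) = -x^(-1/2) - x^(1/2)
bracket: A^-5 + A^-1, w = -1
2 components, writhe -1, over 7 crossings
lk(C1,C2) = 0
det 0, colorings 9 of 3^7 — tricolorable
observation: w = -1 shifts under R1 moves; the (-A^3)^(1) factor cancels that in V


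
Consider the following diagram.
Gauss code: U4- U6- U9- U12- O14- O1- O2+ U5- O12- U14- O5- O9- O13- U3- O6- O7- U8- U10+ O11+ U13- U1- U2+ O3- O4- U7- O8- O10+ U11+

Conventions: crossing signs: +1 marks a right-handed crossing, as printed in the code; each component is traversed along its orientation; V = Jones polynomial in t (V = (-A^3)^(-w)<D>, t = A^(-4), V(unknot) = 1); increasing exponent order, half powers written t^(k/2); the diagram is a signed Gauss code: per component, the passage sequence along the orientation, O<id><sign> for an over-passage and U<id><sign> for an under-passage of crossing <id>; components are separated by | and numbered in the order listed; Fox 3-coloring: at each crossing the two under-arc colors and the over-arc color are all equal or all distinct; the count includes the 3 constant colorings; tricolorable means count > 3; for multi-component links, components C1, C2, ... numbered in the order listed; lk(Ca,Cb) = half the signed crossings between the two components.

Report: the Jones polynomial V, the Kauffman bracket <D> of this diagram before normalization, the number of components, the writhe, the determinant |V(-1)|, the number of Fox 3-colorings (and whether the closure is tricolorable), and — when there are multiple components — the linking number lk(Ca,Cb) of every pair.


Jones polynomial: V(t) = t^-8 - 2t^-7 + t^-6 - 2t^-5 + 2t^-4 + t^-2
<D> = A^-16 + 2A^-8 - 2A^-4 + 1 - 2A^4 + A^8; writhe -8
components 1, writhe -8 (14 crossings)
3-colorings: 27 of 3^14, det 9 — tricolorable
note: the span of V is 6, forcing >= 6 crossings in any diagram


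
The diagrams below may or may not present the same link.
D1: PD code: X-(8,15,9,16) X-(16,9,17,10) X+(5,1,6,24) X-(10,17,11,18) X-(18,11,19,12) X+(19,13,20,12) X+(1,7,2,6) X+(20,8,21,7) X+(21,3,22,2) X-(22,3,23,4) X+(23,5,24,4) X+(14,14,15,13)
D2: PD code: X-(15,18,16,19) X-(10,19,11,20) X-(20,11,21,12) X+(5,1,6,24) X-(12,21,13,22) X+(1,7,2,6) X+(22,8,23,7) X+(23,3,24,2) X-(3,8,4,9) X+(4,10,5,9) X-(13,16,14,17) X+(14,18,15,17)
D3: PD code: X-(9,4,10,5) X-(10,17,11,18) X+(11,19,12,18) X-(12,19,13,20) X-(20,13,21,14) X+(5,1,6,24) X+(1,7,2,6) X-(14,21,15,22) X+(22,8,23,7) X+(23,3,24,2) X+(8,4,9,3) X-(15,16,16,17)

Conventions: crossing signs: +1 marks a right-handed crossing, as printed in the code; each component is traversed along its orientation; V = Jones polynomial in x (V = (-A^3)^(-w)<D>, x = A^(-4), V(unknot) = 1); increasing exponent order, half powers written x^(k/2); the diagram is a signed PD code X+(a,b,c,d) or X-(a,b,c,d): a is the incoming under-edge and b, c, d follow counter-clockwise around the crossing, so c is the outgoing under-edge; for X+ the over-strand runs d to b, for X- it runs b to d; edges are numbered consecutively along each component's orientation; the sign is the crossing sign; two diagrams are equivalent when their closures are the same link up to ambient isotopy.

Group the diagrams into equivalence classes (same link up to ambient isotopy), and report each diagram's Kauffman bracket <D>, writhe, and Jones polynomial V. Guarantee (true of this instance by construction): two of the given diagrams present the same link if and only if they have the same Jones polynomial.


classes: {D1, D2, D3}
V(D1) = -x^-3 + x^-2 - x^-1 + 3 - x + x^2 - x^3  [12 crossings, <D> = -A^-6 + A^-2 - A^2 + 3A^6 - A^10 + A^14 - A^18, w = +2]
V(D2) = -x^-3 + x^-2 - x^-1 + 3 - x + x^2 - x^3  [12 crossings, <D> = -A^-12 + A^-8 - A^-4 + 3 - A^4 + A^8 - A^12, w = 0]
V(D3) = -x^-3 + x^-2 - x^-1 + 3 - x + x^2 - x^3  [12 crossings, <D> = -A^-12 + A^-8 - A^-4 + 3 - A^4 + A^8 - A^12, w = 0]
note: one V(x) for all 3 diagrams — one class (guaranteed)


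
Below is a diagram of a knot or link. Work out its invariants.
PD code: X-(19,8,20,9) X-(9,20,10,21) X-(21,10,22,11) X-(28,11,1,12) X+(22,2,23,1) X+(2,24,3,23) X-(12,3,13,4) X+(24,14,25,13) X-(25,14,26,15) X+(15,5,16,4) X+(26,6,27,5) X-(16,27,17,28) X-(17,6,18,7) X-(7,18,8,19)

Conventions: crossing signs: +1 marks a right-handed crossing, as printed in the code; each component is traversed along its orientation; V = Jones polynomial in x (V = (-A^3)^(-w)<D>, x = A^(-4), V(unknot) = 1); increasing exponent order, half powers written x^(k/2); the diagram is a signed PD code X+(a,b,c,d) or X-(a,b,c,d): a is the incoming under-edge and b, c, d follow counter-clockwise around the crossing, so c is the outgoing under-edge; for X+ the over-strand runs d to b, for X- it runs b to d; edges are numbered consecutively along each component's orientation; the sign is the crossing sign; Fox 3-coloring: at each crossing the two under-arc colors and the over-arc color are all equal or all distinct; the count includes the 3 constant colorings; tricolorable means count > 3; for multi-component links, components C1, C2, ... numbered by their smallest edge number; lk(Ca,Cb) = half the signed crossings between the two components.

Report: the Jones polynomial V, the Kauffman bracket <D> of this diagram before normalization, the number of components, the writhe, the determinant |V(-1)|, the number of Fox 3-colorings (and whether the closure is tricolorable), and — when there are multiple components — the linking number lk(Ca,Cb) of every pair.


V = -x^-8 + x^-7 - 2x^-6 + 3x^-5 - 3x^-4 + 4x^-3 - 2x^-2 + 2x^-1 - 1
<D> = -A^-12 + 2A^-8 - 2A^-4 + 4 - 3A^4 + 3A^8 - 2A^12 + A^16 - A^20 (w = -4)
1 component over 14 crossings, w = -4
3 Fox colorings among 3^14, |V(-1)| = 19: not tricolorable
why: w = -4 (over 14 crossings) is diagram-only; (-A^3)^(4) removes it from V


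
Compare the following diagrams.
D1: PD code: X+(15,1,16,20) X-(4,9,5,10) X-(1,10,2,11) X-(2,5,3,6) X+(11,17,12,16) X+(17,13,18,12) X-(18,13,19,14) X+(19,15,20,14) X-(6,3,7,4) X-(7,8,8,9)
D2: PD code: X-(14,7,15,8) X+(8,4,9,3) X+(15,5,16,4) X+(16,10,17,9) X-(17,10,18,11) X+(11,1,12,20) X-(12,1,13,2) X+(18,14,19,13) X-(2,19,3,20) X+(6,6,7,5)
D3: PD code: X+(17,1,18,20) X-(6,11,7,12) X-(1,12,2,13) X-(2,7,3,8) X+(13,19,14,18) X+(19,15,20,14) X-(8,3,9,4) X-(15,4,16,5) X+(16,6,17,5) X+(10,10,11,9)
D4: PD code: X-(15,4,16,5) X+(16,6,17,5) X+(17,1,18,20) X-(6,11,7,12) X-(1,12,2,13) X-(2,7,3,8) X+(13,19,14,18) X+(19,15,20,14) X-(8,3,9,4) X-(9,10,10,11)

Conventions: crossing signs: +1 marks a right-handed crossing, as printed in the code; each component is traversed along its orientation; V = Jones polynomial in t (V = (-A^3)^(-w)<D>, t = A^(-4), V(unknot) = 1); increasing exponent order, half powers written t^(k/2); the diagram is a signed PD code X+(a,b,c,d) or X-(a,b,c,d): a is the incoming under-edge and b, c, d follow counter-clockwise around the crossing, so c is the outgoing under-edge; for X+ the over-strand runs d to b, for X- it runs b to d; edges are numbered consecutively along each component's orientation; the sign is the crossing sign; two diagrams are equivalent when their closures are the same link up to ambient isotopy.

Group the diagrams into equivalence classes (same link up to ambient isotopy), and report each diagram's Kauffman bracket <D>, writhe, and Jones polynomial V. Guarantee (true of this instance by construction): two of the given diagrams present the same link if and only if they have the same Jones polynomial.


classes: {D1, D3, D4} | {D2}
V(D1) = -t^-3 + t^-2 - t^-1 + 3 - t + t^2 - t^3  [10 crossings, <D> = -A^-18 + A^-14 - A^-10 + 3A^-6 - A^-2 + A^2 - A^6, w = -2]
D2 (bracket A^6; 10 crossings at w = +2): V = 1
D3 (bracket -A^-12 + A^-8 - A^-4 + 3 - A^4 + A^8 - A^12; 10 crossings at w = 0): V = -t^-3 + t^-2 - t^-1 + 3 - t + t^2 - t^3
V(D4) = -t^-3 + t^-2 - t^-1 + 3 - t + t^2 - t^3  (w -2, c 10, <D> = -A^-18 + A^-14 - A^-10 + 3A^-6 - A^-2 + A^2 - A^6)
note: comparing 4 Jones polynomials yields 2 groups


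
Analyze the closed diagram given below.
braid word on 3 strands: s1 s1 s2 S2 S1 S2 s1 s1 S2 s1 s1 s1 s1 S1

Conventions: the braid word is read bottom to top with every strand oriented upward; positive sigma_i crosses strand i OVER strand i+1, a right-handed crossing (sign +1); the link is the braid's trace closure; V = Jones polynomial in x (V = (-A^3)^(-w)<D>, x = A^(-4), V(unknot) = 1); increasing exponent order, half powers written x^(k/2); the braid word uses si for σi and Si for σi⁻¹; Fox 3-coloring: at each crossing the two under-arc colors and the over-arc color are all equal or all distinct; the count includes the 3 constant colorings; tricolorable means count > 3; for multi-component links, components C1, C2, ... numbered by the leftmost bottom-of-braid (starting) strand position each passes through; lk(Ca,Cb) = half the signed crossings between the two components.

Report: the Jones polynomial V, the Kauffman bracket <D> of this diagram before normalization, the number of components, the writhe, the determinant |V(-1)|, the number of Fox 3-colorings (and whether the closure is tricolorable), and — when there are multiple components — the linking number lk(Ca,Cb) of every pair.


Jones polynomial: V(x) = 1 - x + 3x^2 - 2x^3 + 4x^4 - 3x^5 + 3x^6 - 2x^7 + x^8
<D> = A^-20 - 2A^-16 + 3A^-12 - 3A^-8 + 4A^-4 - 2 + 3A^4 - A^8 + A^12; writhe +4
components 3, writhe +4 (14 crossings)
linking number lk(C1,C2) = +2
lk(C1,C3): -1
lk(C2,C3) = +1
3-colorings: 3 of 3^14, det 20 — not tricolorable
note: the word shrinks to σ1 σ2⁻¹ σ1 σ1 σ2⁻¹ σ1 σ1 σ1 after cancelling


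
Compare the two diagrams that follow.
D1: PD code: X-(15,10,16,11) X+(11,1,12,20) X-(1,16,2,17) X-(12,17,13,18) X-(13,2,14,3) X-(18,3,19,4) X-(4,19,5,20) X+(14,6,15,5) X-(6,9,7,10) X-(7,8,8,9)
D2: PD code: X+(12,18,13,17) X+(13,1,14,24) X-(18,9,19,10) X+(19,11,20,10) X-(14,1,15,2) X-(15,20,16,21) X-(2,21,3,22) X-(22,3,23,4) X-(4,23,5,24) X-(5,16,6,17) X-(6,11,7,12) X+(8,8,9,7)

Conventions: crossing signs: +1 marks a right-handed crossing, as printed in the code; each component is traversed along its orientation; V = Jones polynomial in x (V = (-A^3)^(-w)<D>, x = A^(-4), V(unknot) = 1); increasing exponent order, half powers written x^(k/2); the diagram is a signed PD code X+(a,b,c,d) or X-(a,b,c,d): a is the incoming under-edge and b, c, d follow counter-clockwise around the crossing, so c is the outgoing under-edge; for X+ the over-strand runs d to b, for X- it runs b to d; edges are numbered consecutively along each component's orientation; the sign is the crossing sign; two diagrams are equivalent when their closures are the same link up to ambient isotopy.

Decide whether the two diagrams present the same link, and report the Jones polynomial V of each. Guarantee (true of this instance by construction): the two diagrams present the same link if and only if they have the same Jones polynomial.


equivalent: yes
V(D1) = -x^-4 + x^-3 + x^-1  (w -6, c 10, <D> = A^-14 + A^-6 - A^-2)
V(D2) = -x^-4 + x^-3 + x^-1  (w -4, c 12, <D> = A^-8 + 1 - A^4)
why: one V(x) for all 2 diagrams — one class (guaranteed)


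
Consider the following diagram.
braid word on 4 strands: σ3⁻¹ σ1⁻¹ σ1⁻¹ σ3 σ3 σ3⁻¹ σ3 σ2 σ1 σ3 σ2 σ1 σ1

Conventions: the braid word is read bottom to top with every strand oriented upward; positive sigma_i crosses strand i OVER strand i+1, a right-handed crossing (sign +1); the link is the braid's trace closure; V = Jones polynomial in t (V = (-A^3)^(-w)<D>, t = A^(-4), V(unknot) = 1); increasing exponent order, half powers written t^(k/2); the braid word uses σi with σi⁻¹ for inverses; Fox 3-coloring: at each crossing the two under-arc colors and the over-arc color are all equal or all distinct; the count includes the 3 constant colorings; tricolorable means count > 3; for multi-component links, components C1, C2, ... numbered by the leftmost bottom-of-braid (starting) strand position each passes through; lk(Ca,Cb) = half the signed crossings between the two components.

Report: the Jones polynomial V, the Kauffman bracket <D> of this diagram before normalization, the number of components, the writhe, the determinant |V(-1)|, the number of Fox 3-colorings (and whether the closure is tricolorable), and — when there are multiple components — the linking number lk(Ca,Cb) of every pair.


Jones polynomial: V(t) = t + t^3 - t^4
<D> = A^-1 - A^3 - A^11; writhe +5
components 1, writhe +5 (13 crossings)
3-colorings: 9 of 3^13, det 3 — tricolorable
note: det 3 = |V(-1)|; divisible by 3, so tricolorable
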